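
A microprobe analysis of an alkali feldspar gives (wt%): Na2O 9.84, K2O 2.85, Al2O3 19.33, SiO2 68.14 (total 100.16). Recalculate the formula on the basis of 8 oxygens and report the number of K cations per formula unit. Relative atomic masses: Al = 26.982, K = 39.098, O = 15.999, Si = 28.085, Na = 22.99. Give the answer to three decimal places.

0.160 K apfu

9.84 wt% Na2O ÷ 61.979 g/mol = 0.15876 mol, giving 0.31752 Na and 0.15876 O.
2.85 wt% K2O ÷ 94.195 g/mol = 0.03026 mol, giving 0.06052 K and 0.03026 O.
19.33 wt% Al2O3 ÷ 101.961 g/mol = 0.18958 mol, giving 0.37916 Al and 0.56874 O.
68.14 wt% SiO2 ÷ 60.083 g/mol = 1.13410 mol, giving 1.13410 Si and 2.26820 O.
Oxygen sums to 3.02596; scaling by 8/3.02596 = 2.64379 puts the formula on 8 O.
K: 0.06052 × 2.64379 = 0.160 atoms per formula unit.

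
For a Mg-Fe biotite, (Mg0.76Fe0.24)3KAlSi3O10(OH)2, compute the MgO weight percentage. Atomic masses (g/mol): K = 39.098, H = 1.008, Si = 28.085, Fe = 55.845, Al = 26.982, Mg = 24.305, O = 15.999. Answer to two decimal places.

20.89 wt%

Molar mass of (Mg0.76Fe0.24)3KAlSi3O10(OH)2 = 2.28×24.305 + 0.72×55.845 + 1×39.098 + 1×26.982 + 3×28.085 + 12×15.999 + 2×1.008 = 439.963 g/mol.
Each formula unit contains 2.28 Mg, equivalent to 2.28/1 = 2.2800 mol MgO.
M(MgO) = 1×24.305 + 1×15.999 = 40.304 g/mol.
Mass of MgO per formula unit = 2.2800 × 40.304 = 91.893 g.
MgO wt% = 91.893 / 439.963 × 100 = 20.89%.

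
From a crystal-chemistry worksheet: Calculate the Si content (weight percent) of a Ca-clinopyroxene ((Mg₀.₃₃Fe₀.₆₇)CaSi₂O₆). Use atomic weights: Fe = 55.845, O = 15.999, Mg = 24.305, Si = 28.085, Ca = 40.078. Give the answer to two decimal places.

Molar mass of (Mg₀.₃₃Fe₀.₆₇)CaSi₂O₆: 0.33·24.305 + 0.67·55.845 + 1·40.078 + 2·28.085 + 6·15.999 = 237.679 g/mol.
Mass of Si per formula unit: 2 × 28.085 = 56.170 g.
Weight fraction Si = 56.170 / 237.679 = 0.2363.

23.63 weight percent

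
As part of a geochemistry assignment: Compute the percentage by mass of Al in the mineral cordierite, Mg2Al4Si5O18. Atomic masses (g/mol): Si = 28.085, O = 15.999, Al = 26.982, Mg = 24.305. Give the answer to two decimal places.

18.45 weight percent

M(Mg2Al4Si5O18) = 584.945 g/mol.
Al contributes 4 × 26.982 = 107.928 g per mole.
107.928/584.945 = 0.1845 → 18.45%.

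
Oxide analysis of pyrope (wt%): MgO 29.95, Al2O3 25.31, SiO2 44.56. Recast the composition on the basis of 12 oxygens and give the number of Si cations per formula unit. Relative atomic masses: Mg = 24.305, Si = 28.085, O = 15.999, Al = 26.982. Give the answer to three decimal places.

MgO: 29.95/40.304 = 0.74310 mol → 0.74310 mol Mg, 0.74310 mol O.
Al2O3: 25.31/101.961 = 0.24823 mol → 0.49646 mol Al, 0.74469 mol O.
SiO2: 44.56/60.083 = 0.74164 mol → 0.74164 mol Si, 1.48328 mol O.
Total oxygen = 2.97107 mol. Normalization factor = 12/2.97107 = 4.03895.
Si per 12 O = 0.74164 × 4.03895 = 2.995.

2.995 Si apfu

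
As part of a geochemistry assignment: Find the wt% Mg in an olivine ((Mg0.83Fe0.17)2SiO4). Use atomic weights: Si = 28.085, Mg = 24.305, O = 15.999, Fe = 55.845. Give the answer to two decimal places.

Formula mass = 1.66*24.305 + 0.34*55.845 + 1*28.085 + 4*15.999 = 151.415 g/mol, of which 40.346 g is Mg.
So Mg makes up 40.346/151.415 = 0.2665 of the mass, i.e. 26.65%.

26.65 wt%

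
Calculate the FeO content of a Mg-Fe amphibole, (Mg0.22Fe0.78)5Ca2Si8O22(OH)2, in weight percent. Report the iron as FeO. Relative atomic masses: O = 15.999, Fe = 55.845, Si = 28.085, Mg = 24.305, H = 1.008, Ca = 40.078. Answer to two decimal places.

M((Mg0.22Fe0.78)5Ca2Si8O22(OH)2) = 935.359 g/mol; M(FeO) = 71.844 g/mol.
Moles FeO per formula unit = 3.90 Fe ÷ 1 = 3.9000.
FeO fraction = (3.9000 × 71.844) / 935.359 = 280.192/935.359 = 0.2996.

29.96 wt%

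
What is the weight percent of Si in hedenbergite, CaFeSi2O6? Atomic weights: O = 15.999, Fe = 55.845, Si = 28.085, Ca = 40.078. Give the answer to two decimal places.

Molar mass of CaFeSi2O6: 1*40.078 + 1*55.845 + 2*28.085 + 6*15.999 = 248.087 g/mol.
Mass of Si per formula unit: 2 × 28.085 = 56.170 g.
Weight fraction Si = 56.170 / 248.087 = 0.2264.

22.64 wt%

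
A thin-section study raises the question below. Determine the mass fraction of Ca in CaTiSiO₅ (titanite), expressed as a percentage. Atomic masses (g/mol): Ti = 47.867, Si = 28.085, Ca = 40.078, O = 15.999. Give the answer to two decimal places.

Molar mass of CaTiSiO₅: 1·40.078 + 1·47.867 + 1·28.085 + 5·15.999 = 196.025 g/mol.
Mass of Ca per formula unit: 1 × 40.078 = 40.078 g.
Weight fraction Ca = 40.078 / 196.025 = 0.2045.

20.45 weight percent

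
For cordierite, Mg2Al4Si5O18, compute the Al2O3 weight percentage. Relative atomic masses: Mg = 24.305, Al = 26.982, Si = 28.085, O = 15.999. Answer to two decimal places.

34.86 wt%

M(Mg2Al4Si5O18) = 584.945 g/mol; M(Al2O3) = 101.961 g/mol.
Moles Al2O3 per formula unit = 4 Al ÷ 2 = 2.0000.
Al2O3 fraction = (2.0000 × 101.961) / 584.945 = 203.922/584.945 = 0.3486.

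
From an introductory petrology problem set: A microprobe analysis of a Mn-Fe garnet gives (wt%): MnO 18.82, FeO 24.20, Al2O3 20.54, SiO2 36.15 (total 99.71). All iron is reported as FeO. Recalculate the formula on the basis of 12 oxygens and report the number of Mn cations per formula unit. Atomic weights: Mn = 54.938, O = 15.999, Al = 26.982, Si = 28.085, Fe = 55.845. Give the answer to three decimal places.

18.82 wt% MnO ÷ 70.937 g/mol = 0.26531 mol, giving 0.26531 Mn and 0.26531 O.
24.20 wt% FeO ÷ 71.844 g/mol = 0.33684 mol, giving 0.33684 Fe and 0.33684 O.
20.54 wt% Al2O3 ÷ 101.961 g/mol = 0.20145 mol, giving 0.40290 Al and 0.60435 O.
36.15 wt% SiO2 ÷ 60.083 g/mol = 0.60167 mol, giving 0.60167 Si and 1.20334 O.
Oxygen sums to 2.40984; scaling by 12/2.40984 = 4.97958 puts the formula on 12 O.
Mn: 0.26531 × 4.97958 = 1.321 atoms per formula unit.

1.321 Mn apfu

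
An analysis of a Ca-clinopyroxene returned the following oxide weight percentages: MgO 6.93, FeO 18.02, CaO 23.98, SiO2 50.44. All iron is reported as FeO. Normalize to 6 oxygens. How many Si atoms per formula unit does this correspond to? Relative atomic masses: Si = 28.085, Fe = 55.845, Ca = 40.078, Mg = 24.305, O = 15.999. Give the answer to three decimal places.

MgO (M=40.304): mol = 0.17194; Mg = 0.17194, O = 0.17194.
FeO (M=71.844): mol = 0.25082; Fe = 0.25082, O = 0.25082.
CaO (M=56.077): mol = 0.42763; Ca = 0.42763, O = 0.42763.
SiO2 (M=60.083): mol = 0.83951; Si = 0.83951, O = 1.67902.
ΣO = 2.52941; factor = 6/ΣO = 2.37209.
Si apfu = 0.83951 × 2.37209 = 1.991.

1.991 Si apfu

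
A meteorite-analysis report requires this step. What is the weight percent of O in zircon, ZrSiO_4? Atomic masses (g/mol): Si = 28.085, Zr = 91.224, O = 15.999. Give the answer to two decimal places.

34.91 wt%

Molar mass of ZrSiO_4: 1*91.224 + 1*28.085 + 4*15.999 = 183.305 g/mol.
Mass of O per formula unit: 4 × 15.999 = 63.996 g.
Weight fraction O = 63.996 / 183.305 = 0.3491.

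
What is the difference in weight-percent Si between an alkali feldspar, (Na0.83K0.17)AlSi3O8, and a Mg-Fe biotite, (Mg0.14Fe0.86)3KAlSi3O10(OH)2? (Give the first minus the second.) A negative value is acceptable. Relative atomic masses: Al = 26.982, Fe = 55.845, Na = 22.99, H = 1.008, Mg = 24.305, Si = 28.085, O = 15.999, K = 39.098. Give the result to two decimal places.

M((Na0.83K0.17)AlSi3O8) = 264.957 g/mol, so wt% Si = 84.255/264.957 × 100 = 31.80%.
M((Mg0.14Fe0.86)3KAlSi3O10(OH)2) = 498.627 g/mol, so wt% Si = 84.255/498.627 × 100 = 16.90%.
31.80 − 16.90 = 14.90 pp.

14.90 percentage points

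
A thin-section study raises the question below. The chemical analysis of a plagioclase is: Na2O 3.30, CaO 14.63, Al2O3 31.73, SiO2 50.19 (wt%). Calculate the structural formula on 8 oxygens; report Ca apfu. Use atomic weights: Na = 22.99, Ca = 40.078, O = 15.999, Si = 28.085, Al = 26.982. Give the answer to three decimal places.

0.715 Ca apfu

3.30 wt% Na2O ÷ 61.979 g/mol = 0.05324 mol, giving 0.10648 Na and 0.05324 O.
14.63 wt% CaO ÷ 56.077 g/mol = 0.26089 mol, giving 0.26089 Ca and 0.26089 O.
31.73 wt% Al2O3 ÷ 101.961 g/mol = 0.31120 mol, giving 0.62240 Al and 0.93360 O.
50.19 wt% SiO2 ÷ 60.083 g/mol = 0.83534 mol, giving 0.83534 Si and 1.67068 O.
Oxygen sums to 2.91841; scaling by 8/2.91841 = 2.74122 puts the formula on 8 O.
Ca: 0.26089 × 2.74122 = 0.715 atoms per formula unit.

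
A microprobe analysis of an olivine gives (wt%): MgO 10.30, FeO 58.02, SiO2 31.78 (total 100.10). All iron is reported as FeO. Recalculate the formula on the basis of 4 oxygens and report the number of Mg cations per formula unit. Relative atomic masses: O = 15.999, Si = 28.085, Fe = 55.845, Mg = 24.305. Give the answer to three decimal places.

0.482 Mg apfu

MgO (M=40.304): mol = 0.25556; Mg = 0.25556, O = 0.25556.
FeO (M=71.844): mol = 0.80758; Fe = 0.80758, O = 0.80758.
SiO2 (M=60.083): mol = 0.52893; Si = 0.52893, O = 1.05786.
ΣO = 2.12100; factor = 4/ΣO = 1.88590.
Mg apfu = 0.25556 × 1.88590 = 0.482.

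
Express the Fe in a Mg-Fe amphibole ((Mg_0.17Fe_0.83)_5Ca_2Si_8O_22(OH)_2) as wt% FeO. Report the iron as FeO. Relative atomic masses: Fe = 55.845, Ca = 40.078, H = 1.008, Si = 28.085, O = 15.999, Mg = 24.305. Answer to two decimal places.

Molar mass of (Mg_0.17Fe_0.83)_5Ca_2Si_8O_22(OH)_2 = 0.85*24.305 + 4.15*55.845 + 2*40.078 + 8*28.085 + 24*15.999 + 2*1.008 = 943.244 g/mol.
Each formula unit contains 4.15 Fe, equivalent to 4.15/1 = 4.1500 mol FeO.
M(FeO) = 1×55.845 + 1×15.999 = 71.844 g/mol.
Mass of FeO per formula unit = 4.1500 × 71.844 = 298.153 g.
FeO wt% = 298.153 / 943.244 × 100 = 31.61%.

31.61 wt%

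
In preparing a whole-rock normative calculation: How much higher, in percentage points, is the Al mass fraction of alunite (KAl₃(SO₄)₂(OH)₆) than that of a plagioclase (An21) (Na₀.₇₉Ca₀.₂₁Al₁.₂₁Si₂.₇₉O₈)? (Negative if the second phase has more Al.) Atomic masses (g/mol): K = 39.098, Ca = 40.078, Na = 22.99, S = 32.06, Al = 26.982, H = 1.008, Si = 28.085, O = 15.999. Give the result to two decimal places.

M(KAl₃(SO₄)₂(OH)₆) = 414.198 g/mol, so wt% Al = 80.946/414.198 × 100 = 19.54%.
M(Na₀.₇₉Ca₀.₂₁Al₁.₂₁Si₂.₇₉O₈) = 265.576 g/mol, so wt% Al = 32.648/265.576 × 100 = 12.29%.
19.54 − 12.29 = 7.25 pp.

7.25 percentage points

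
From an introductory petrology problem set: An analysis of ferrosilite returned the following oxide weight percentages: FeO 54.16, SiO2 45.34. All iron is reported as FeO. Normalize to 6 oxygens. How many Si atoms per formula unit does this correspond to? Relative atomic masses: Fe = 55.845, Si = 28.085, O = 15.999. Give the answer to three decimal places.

2.001 Si apfu

FeO: 54.16/71.844 = 0.75386 mol → 0.75386 mol Fe, 0.75386 mol O.
SiO2: 45.34/60.083 = 0.75462 mol → 0.75462 mol Si, 1.50924 mol O.
Total oxygen = 2.26310 mol. Normalization factor = 6/2.26310 = 2.65123.
Si per 6 O = 0.75462 × 2.65123 = 2.001.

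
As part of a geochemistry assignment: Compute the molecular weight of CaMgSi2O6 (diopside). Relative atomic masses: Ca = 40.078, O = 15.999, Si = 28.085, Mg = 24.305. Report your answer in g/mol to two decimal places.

M = 1×40.078 + 1×24.305 + 2×28.085 + 6×15.999

216.55 g/mol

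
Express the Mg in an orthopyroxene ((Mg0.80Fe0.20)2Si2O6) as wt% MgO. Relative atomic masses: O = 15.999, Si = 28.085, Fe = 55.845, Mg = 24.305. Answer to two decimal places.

30.22 wt%

M((Mg0.80Fe0.20)2Si2O6) = 213.390 g/mol; M(MgO) = 40.304 g/mol.
Moles MgO per formula unit = 1.60 Mg ÷ 1 = 1.6000.
MgO fraction = (1.6000 × 40.304) / 213.390 = 64.486/213.390 = 0.3022.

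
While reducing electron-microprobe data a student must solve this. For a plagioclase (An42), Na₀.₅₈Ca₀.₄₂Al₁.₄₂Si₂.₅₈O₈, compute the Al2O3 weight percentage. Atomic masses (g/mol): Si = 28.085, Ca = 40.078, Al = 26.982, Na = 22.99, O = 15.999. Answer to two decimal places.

Molar mass of Na₀.₅₈Ca₀.₄₂Al₁.₄₂Si₂.₅₈O₈ = 0.58·22.99 + 0.42·40.078 + 1.42·26.982 + 2.58·28.085 + 8·15.999 = 268.933 g/mol.
Each formula unit contains 1.42 Al, equivalent to 1.42/2 = 0.7100 mol Al2O3.
M(Al2O3) = 2×26.982 + 3×15.999 = 101.961 g/mol.
Mass of Al2O3 per formula unit = 0.7100 × 101.961 = 72.392 g.
Al2O3 wt% = 72.392 / 268.933 × 100 = 26.92%.

26.92 wt%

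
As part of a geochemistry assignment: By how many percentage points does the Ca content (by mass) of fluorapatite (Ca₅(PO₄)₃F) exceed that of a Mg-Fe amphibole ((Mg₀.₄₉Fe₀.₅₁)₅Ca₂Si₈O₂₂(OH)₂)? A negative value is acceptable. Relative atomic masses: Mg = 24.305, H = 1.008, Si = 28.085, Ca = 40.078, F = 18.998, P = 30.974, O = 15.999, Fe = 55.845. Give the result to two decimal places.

30.76 percentage points

First mineral: 200.390 g Ca in 504.298 g formula = 39.74 wt% Ca.
Second mineral: 80.156 g Ca in 892.780 g formula = 8.98 wt% Ca.
39.74% − 8.98% gives a difference of 30.76 percentage points.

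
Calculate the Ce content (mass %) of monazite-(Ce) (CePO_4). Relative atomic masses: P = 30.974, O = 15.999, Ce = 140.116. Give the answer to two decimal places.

59.60 mass %

Molar mass of CePO_4: 1·140.116 + 1·30.974 + 4·15.999 = 235.086 g/mol.
Mass of Ce per formula unit: 1 × 140.116 = 140.116 g.
Weight fraction Ce = 140.116 / 235.086 = 0.5960.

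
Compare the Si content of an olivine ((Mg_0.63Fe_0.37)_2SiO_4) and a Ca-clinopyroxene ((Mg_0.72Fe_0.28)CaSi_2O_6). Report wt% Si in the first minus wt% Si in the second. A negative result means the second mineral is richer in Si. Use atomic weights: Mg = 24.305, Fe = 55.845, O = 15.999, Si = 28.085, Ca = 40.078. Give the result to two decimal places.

-7.80 percentage points

Si in (Mg_0.63Fe_0.37)_2SiO_4: molar mass 164.031 g/mol; 1×28.085 = 28.085 g → 17.12 wt%.
Si in (Mg_0.72Fe_0.28)CaSi_2O_6: molar mass 225.378 g/mol; 2×28.085 = 56.170 g → 24.92 wt%.
Difference = 17.12 − 24.92 = -7.80 percentage points.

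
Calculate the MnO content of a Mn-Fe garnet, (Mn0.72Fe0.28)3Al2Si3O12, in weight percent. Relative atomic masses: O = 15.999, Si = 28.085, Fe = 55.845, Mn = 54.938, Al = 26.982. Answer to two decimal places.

30.91 wt%

Molar mass of (Mn0.72Fe0.28)3Al2Si3O12 = 2.16·54.938 + 0.84·55.845 + 2·26.982 + 3·28.085 + 12·15.999 = 495.783 g/mol.
Each formula unit contains 2.16 Mn, equivalent to 2.16/1 = 2.1600 mol MnO.
M(MnO) = 1×54.938 + 1×15.999 = 70.937 g/mol.
Mass of MnO per formula unit = 2.1600 × 70.937 = 153.224 g.
MnO wt% = 153.224 / 495.783 × 100 = 30.91%.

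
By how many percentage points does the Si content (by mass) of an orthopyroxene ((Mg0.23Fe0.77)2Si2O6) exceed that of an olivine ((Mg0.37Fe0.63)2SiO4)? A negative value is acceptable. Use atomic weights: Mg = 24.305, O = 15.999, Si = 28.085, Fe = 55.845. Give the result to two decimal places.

Si in (Mg0.23Fe0.77)2Si2O6: molar mass 249.346 g/mol; 2×28.085 = 56.170 g → 22.53 wt%.
Si in (Mg0.37Fe0.63)2SiO4: molar mass 180.431 g/mol; 1×28.085 = 28.085 g → 15.57 wt%.
Difference = 22.53 − 15.57 = 6.96 percentage points.

6.96 percentage points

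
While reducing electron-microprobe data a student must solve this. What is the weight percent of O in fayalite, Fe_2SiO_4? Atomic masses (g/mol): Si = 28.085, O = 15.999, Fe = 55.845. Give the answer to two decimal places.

Molar mass of Fe_2SiO_4: 2·55.845 + 1·28.085 + 4·15.999 = 203.771 g/mol.
Mass of O per formula unit: 4 × 15.999 = 63.996 g.
Weight fraction O = 63.996 / 203.771 = 0.3141.

31.41 mass %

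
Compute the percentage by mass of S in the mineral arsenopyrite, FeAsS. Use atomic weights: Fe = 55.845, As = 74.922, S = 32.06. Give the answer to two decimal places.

19.69 weight percent

Molar mass of FeAsS: 1×55.845 + 1×74.922 + 1×32.06 = 162.827 g/mol.
Mass of S per formula unit: 1 × 32.06 = 32.060 g.
Weight fraction S = 32.060 / 162.827 = 0.1969.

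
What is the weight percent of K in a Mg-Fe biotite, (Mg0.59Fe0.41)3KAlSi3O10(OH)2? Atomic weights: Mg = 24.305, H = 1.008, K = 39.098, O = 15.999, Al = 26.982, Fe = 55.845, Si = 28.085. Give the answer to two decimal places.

M((Mg0.59Fe0.41)3KAlSi3O10(OH)2) = 456.048 g/mol.
K contributes 1 × 39.098 = 39.098 g per mole.
39.098/456.048 = 0.0857 → 8.57%.

8.57 weight percent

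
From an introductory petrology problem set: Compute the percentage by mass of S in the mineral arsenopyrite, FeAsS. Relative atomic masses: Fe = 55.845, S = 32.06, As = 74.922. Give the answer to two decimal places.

19.69 wt%

M(FeAsS) = 162.827 g/mol.
S contributes 1 × 32.06 = 32.060 g per mole.
32.060/162.827 = 0.1969 → 19.69%.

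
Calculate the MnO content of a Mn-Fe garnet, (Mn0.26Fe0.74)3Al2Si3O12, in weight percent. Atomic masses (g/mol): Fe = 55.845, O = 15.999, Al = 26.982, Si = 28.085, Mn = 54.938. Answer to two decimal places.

Formula mass = 497.035 g/mol.
0.78 Mn → 0.7800 mol MnO per formula unit; M(MnO) = 70.937, so MnO mass = 55.331 g.
55.331/497.035 × 100 = 11.13 wt%.

11.13 wt%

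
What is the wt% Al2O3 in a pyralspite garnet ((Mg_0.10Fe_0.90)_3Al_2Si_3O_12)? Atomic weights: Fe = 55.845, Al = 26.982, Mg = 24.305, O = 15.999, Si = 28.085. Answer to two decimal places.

20.88 wt%

M((Mg_0.10Fe_0.90)_3Al_2Si_3O_12) = 488.280 g/mol; M(Al2O3) = 101.961 g/mol.
Moles Al2O3 per formula unit = 2 Al ÷ 2 = 1.0000.
Al2O3 fraction = (1.0000 × 101.961) / 488.280 = 101.961/488.280 = 0.2088.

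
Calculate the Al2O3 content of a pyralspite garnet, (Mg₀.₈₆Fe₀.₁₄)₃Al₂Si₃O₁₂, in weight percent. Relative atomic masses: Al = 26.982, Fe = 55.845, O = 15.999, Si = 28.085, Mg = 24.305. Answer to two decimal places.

24.49 wt%

M((Mg₀.₈₆Fe₀.₁₄)₃Al₂Si₃O₁₂) = 416.369 g/mol; M(Al2O3) = 101.961 g/mol.
Moles Al2O3 per formula unit = 2 Al ÷ 2 = 1.0000.
Al2O3 fraction = (1.0000 × 101.961) / 416.369 = 101.961/416.369 = 0.2449.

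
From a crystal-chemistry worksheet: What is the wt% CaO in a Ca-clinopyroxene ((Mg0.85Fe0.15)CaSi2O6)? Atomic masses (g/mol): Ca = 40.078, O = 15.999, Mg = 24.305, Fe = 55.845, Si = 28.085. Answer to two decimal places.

M((Mg0.85Fe0.15)CaSi2O6) = 221.278 g/mol; M(CaO) = 56.077 g/mol.
Moles CaO per formula unit = 1 Ca ÷ 1 = 1.0000.
CaO fraction = (1.0000 × 56.077) / 221.278 = 56.077/221.278 = 0.2534.

25.34 wt%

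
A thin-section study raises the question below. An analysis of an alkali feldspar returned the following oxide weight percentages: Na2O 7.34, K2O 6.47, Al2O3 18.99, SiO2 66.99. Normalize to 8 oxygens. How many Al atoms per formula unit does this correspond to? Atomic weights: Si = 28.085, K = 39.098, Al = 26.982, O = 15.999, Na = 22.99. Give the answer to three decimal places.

1.001 Al apfu

Na2O (M=61.979): mol = 0.11843; Na = 0.23686, O = 0.11843.
K2O (M=94.195): mol = 0.06869; K = 0.13738, O = 0.06869.
Al2O3 (M=101.961): mol = 0.18625; Al = 0.37250, O = 0.55875.
SiO2 (M=60.083): mol = 1.11496; Si = 1.11496, O = 2.22992.
ΣO = 2.97579; factor = 8/ΣO = 2.68836.
Al apfu = 0.37250 × 2.68836 = 1.001.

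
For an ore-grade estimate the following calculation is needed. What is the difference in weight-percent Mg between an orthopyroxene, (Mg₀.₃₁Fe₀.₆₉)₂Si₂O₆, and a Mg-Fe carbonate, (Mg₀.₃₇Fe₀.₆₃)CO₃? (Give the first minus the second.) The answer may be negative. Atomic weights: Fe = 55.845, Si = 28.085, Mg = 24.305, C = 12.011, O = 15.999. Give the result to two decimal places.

Mg in (Mg₀.₃₁Fe₀.₆₉)₂Si₂O₆: molar mass 244.299 g/mol; 0.62×24.305 = 15.069 g → 6.17 wt%.
Mg in (Mg₀.₃₇Fe₀.₆₃)CO₃: molar mass 104.183 g/mol; 0.37×24.305 = 8.993 g → 8.63 wt%.
Difference = 6.17 − 8.63 = -2.46 percentage points.

-2.46 percentage points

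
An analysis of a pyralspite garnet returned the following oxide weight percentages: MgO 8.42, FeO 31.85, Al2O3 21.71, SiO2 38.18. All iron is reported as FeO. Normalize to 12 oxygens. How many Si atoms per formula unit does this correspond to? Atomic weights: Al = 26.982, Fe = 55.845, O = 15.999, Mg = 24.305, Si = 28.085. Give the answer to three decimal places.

2.976 Si apfu

MgO (M=40.304): mol = 0.20891; Mg = 0.20891, O = 0.20891.
FeO (M=71.844): mol = 0.44332; Fe = 0.44332, O = 0.44332.
Al2O3 (M=101.961): mol = 0.21292; Al = 0.42584, O = 0.63876.
SiO2 (M=60.083): mol = 0.63545; Si = 0.63545, O = 1.27090.
ΣO = 2.56189; factor = 12/ΣO = 4.68404.
Si apfu = 0.63545 × 4.68404 = 2.976.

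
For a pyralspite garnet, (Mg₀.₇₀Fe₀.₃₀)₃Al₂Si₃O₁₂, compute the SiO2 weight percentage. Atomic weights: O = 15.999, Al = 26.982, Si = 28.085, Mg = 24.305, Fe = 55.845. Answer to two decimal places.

Molar mass of (Mg₀.₇₀Fe₀.₃₀)₃Al₂Si₃O₁₂ = 2.10·24.305 + 0.90·55.845 + 2·26.982 + 3·28.085 + 12·15.999 = 431.508 g/mol.
Each formula unit contains 3 Si, equivalent to 3/1 = 3.0000 mol SiO2.
M(SiO2) = 1×28.085 + 2×15.999 = 60.083 g/mol.
Mass of SiO2 per formula unit = 3.0000 × 60.083 = 180.249 g.
SiO2 wt% = 180.249 / 431.508 × 100 = 41.77%.

41.77 wt%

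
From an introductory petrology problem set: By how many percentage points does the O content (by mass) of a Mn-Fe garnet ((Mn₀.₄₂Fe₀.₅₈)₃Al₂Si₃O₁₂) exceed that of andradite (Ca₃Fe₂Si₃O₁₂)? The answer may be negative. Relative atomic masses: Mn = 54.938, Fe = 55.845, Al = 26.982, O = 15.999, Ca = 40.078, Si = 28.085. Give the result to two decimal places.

0.88 percentage points

O in (Mn₀.₄₂Fe₀.₅₈)₃Al₂Si₃O₁₂: molar mass 496.599 g/mol; 12×15.999 = 191.988 g → 38.66 wt%.
O in Ca₃Fe₂Si₃O₁₂: molar mass 508.167 g/mol; 12×15.999 = 191.988 g → 37.78 wt%.
Difference = 38.66 − 37.78 = 0.88 percentage points.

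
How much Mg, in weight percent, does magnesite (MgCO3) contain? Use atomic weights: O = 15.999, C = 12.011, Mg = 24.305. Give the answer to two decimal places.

Molar mass of MgCO3: 1×24.305 + 1×12.011 + 3×15.999 = 84.313 g/mol.
Mass of Mg per formula unit: 1 × 24.305 = 24.305 g.
Weight fraction Mg = 24.305 / 84.313 = 0.2883.

28.83 weight percent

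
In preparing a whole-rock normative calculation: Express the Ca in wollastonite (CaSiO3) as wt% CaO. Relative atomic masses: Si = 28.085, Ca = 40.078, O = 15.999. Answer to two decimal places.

48.28 wt%

Formula mass = 116.160 g/mol.
1 Ca → 1.0000 mol CaO per formula unit; M(CaO) = 56.077, so CaO mass = 56.077 g.
56.077/116.160 × 100 = 48.28 wt%.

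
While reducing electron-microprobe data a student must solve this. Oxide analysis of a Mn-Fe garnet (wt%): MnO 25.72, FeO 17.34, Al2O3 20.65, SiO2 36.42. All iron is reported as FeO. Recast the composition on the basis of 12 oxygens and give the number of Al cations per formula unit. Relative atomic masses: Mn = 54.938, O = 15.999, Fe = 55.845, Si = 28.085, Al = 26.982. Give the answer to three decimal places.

2.005 Al apfu

25.72 wt% MnO ÷ 70.937 g/mol = 0.36258 mol, giving 0.36258 Mn and 0.36258 O.
17.34 wt% FeO ÷ 71.844 g/mol = 0.24136 mol, giving 0.24136 Fe and 0.24136 O.
20.65 wt% Al2O3 ÷ 101.961 g/mol = 0.20253 mol, giving 0.40506 Al and 0.60759 O.
36.42 wt% SiO2 ÷ 60.083 g/mol = 0.60616 mol, giving 0.60616 Si and 1.21232 O.
Oxygen sums to 2.42385; scaling by 12/2.42385 = 4.95080 puts the formula on 12 O.
Al: 0.40506 × 4.95080 = 2.005 atoms per formula unit.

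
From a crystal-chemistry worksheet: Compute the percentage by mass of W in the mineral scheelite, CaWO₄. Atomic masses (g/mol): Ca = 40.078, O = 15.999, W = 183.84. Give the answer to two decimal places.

Molar mass of CaWO₄: 1·40.078 + 1·183.84 + 4·15.999 = 287.914 g/mol.
Mass of W per formula unit: 1 × 183.84 = 183.840 g.
Weight fraction W = 183.840 / 287.914 = 0.6385.

63.85 weight percent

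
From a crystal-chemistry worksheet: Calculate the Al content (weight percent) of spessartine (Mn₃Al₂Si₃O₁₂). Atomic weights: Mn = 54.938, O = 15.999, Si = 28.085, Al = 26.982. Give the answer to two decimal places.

Formula mass = 3×54.938 + 2×26.982 + 3×28.085 + 12×15.999 = 495.021 g/mol, of which 53.964 g is Al.
So Al makes up 53.964/495.021 = 0.1090 of the mass, i.e. 10.90%.

10.90 weight percent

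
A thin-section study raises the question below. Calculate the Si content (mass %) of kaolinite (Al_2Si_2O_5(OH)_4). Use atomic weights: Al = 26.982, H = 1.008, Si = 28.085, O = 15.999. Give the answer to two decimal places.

M(Al_2Si_2O_5(OH)_4) = 258.157 g/mol.
Si contributes 2 × 28.085 = 56.170 g per mole.
56.170/258.157 = 0.2176 → 21.76%.

21.76 mass %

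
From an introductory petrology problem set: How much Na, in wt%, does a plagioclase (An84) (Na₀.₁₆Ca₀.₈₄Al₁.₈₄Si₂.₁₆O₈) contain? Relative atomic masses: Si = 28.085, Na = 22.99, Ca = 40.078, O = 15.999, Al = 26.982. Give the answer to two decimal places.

M(Na₀.₁₆Ca₀.₈₄Al₁.₈₄Si₂.₁₆O₈) = 275.646 g/mol.
Na contributes 0.16 × 22.99 = 3.678 g per mole.
3.678/275.646 = 0.0133 → 1.33%.

1.33 wt%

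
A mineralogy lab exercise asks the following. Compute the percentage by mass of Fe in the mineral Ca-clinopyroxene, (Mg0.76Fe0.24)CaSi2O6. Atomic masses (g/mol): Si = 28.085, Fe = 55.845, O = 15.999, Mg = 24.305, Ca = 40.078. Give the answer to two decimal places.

M((Mg0.76Fe0.24)CaSi2O6) = 224.117 g/mol.
Fe contributes 0.24 × 55.845 = 13.403 g per mole.
13.403/224.117 = 0.0598 → 5.98%.

5.98 mass %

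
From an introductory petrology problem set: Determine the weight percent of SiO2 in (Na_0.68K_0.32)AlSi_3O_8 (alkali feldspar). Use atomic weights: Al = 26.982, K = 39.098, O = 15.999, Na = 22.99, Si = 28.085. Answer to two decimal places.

Formula mass = 267.374 g/mol.
3 Si → 3.0000 mol SiO2 per formula unit; M(SiO2) = 60.083, so SiO2 mass = 180.249 g.
180.249/267.374 × 100 = 67.41 wt%.

67.41 wt%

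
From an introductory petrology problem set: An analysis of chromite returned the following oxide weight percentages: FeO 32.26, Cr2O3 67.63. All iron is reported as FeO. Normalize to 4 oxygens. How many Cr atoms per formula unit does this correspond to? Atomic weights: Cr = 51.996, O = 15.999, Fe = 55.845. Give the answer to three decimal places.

1.995 Cr apfu

32.26 wt% FeO ÷ 71.844 g/mol = 0.44903 mol, giving 0.44903 Fe and 0.44903 O.
67.63 wt% Cr2O3 ÷ 151.989 g/mol = 0.44497 mol, giving 0.88994 Cr and 1.33491 O.
Oxygen sums to 1.78394; scaling by 4/1.78394 = 2.24223 puts the formula on 4 O.
Cr: 0.88994 × 2.24223 = 1.995 atoms per formula unit.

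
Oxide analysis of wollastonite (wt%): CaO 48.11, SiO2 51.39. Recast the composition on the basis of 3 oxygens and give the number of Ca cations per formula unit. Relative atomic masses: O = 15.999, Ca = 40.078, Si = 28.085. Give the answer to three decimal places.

48.11 wt% CaO ÷ 56.077 g/mol = 0.85793 mol, giving 0.85793 Ca and 0.85793 O.
51.39 wt% SiO2 ÷ 60.083 g/mol = 0.85532 mol, giving 0.85532 Si and 1.71064 O.
Oxygen sums to 2.56857; scaling by 3/2.56857 = 1.16797 puts the formula on 3 O.
Ca: 0.85793 × 1.16797 = 1.002 atoms per formula unit.

1.002 Ca apfu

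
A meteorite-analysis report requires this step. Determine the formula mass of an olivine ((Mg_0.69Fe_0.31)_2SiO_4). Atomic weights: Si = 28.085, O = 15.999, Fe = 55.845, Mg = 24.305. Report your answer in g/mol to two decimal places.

160.25 g/mol

M = 1.38·24.305 + 0.62·55.845 + 1·28.085 + 4·15.999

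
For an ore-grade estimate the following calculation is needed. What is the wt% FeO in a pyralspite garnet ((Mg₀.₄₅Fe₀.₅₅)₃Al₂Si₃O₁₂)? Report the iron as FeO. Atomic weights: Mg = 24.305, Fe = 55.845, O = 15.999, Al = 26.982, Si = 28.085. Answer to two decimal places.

26.04 wt%

M((Mg₀.₄₅Fe₀.₅₅)₃Al₂Si₃O₁₂) = 455.163 g/mol; M(FeO) = 71.844 g/mol.
Moles FeO per formula unit = 1.65 Fe ÷ 1 = 1.6500.
FeO fraction = (1.6500 × 71.844) / 455.163 = 118.543/455.163 = 0.2604.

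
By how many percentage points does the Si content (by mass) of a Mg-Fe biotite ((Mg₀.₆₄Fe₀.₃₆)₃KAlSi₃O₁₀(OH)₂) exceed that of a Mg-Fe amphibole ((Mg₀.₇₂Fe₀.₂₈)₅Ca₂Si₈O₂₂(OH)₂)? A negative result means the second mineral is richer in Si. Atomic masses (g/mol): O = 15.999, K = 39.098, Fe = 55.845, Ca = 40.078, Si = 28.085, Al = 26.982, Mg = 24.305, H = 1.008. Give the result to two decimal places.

-7.56 percentage points

M((Mg₀.₆₄Fe₀.₃₆)₃KAlSi₃O₁₀(OH)₂) = 451.317 g/mol, so wt% Si = 84.255/451.317 × 100 = 18.67%.
M((Mg₀.₇₂Fe₀.₂₈)₅Ca₂Si₈O₂₂(OH)₂) = 856.509 g/mol, so wt% Si = 224.680/856.509 × 100 = 26.23%.
18.67 − 26.23 = -7.56 pp.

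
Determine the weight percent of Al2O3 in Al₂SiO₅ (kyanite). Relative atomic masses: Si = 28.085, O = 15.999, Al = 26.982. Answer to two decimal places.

Molar mass of Al₂SiO₅ = 2·26.982 + 1·28.085 + 5·15.999 = 162.044 g/mol.
Each formula unit contains 2 Al, equivalent to 2/2 = 1.0000 mol Al2O3.
M(Al2O3) = 2×26.982 + 3×15.999 = 101.961 g/mol.
Mass of Al2O3 per formula unit = 1.0000 × 101.961 = 101.961 g.
Al2O3 wt% = 101.961 / 162.044 × 100 = 62.92%.

62.92 wt%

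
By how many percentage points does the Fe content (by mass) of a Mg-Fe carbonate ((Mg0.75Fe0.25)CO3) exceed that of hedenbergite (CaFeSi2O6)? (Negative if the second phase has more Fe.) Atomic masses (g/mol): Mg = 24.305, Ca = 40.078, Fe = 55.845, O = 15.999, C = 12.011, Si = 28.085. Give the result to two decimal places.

First mineral: 13.961 g Fe in 92.198 g formula = 15.14 wt% Fe.
Second mineral: 55.845 g Fe in 248.087 g formula = 22.51 wt% Fe.
15.14% − 22.51% gives a difference of -7.37 percentage points.

-7.37 percentage points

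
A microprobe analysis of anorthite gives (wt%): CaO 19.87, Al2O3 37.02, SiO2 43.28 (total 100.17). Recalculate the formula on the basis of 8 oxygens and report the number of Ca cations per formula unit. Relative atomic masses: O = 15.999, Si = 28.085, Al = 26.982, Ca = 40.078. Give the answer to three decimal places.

0.983 Ca apfu

19.87 wt% CaO ÷ 56.077 g/mol = 0.35433 mol, giving 0.35433 Ca and 0.35433 O.
37.02 wt% Al2O3 ÷ 101.961 g/mol = 0.36308 mol, giving 0.72616 Al and 1.08924 O.
43.28 wt% SiO2 ÷ 60.083 g/mol = 0.72034 mol, giving 0.72034 Si and 1.44068 O.
Oxygen sums to 2.88425; scaling by 8/2.88425 = 2.77368 puts the formula on 8 O.
Ca: 0.35433 × 2.77368 = 0.983 atoms per formula unit.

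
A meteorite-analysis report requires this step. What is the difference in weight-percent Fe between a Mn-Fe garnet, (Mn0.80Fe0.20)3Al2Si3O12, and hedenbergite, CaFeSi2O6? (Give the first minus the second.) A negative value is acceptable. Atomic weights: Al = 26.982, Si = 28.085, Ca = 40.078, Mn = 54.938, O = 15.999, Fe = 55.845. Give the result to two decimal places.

-15.75 percentage points

Fe in (Mn0.80Fe0.20)3Al2Si3O12: molar mass 495.565 g/mol; 0.60×55.845 = 33.507 g → 6.76 wt%.
Fe in CaFeSi2O6: molar mass 248.087 g/mol; 1×55.845 = 55.845 g → 22.51 wt%.
Difference = 6.76 − 22.51 = -15.75 percentage points.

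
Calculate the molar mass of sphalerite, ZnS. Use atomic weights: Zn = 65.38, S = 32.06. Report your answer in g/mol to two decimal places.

97.44 g/mol

The formula mass is the sum 1*65.38 + 1*32.06.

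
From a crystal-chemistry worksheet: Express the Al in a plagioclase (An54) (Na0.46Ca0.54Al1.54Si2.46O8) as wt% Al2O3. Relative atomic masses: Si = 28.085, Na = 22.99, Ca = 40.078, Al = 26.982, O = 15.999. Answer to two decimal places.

28.99 wt%

Molar mass of Na0.46Ca0.54Al1.54Si2.46O8 = 0.46×22.99 + 0.54×40.078 + 1.54×26.982 + 2.46×28.085 + 8×15.999 = 270.851 g/mol.
Each formula unit contains 1.54 Al, equivalent to 1.54/2 = 0.7700 mol Al2O3.
M(Al2O3) = 2×26.982 + 3×15.999 = 101.961 g/mol.
Mass of Al2O3 per formula unit = 0.7700 × 101.961 = 78.510 g.
Al2O3 wt% = 78.510 / 270.851 × 100 = 28.99%.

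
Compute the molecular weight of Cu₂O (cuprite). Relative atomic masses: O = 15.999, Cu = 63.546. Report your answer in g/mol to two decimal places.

The formula mass is the sum 2(63.546) + 1(15.999).

143.09 g/mol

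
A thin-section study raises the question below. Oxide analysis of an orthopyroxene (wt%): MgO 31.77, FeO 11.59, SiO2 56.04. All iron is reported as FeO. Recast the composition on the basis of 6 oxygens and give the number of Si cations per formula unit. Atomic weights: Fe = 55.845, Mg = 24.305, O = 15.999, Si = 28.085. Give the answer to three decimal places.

MgO (M=40.304): mol = 0.78826; Mg = 0.78826, O = 0.78826.
FeO (M=71.844): mol = 0.16132; Fe = 0.16132, O = 0.16132.
SiO2 (M=60.083): mol = 0.93271; Si = 0.93271, O = 1.86542.
ΣO = 2.81500; factor = 6/ΣO = 2.13144.
Si apfu = 0.93271 × 2.13144 = 1.988.

1.988 Si apfu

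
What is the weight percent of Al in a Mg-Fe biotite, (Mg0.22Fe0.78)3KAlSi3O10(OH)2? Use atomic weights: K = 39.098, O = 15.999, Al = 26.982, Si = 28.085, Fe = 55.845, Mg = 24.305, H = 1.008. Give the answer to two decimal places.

Formula mass = 0.66·24.305 + 2.34·55.845 + 1·39.098 + 1·26.982 + 3·28.085 + 12·15.999 + 2·1.008 = 491.058 g/mol, of which 26.982 g is Al.
So Al makes up 26.982/491.058 = 0.0549 of the mass, i.e. 5.49%.

5.49 weight percent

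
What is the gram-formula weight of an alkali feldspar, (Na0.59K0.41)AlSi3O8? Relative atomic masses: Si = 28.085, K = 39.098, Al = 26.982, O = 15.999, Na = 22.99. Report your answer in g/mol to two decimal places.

M = 0.59·22.99 + 0.41·39.098 + 1·26.982 + 3·28.085 + 8·15.999

268.82 g/mol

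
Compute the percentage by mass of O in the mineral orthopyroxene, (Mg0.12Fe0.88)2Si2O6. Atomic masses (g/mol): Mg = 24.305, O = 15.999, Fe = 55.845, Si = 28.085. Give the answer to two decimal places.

M((Mg0.12Fe0.88)2Si2O6) = 256.284 g/mol.
O contributes 6 × 15.999 = 95.994 g per mole.
95.994/256.284 = 0.3746 → 37.46%.

37.46 weight percent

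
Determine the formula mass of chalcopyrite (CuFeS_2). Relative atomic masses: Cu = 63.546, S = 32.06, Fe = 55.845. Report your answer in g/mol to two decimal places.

The formula mass is the sum 1·63.546 + 1·55.845 + 2·32.06.

183.51 g/mol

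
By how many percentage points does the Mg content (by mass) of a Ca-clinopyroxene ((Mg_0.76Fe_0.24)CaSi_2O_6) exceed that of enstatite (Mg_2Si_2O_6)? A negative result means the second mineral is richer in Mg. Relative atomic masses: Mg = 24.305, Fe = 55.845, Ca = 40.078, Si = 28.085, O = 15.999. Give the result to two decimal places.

-15.97 percentage points

First mineral: 18.472 g Mg in 224.117 g formula = 8.24 wt% Mg.
Second mineral: 48.610 g Mg in 200.774 g formula = 24.21 wt% Mg.
8.24% − 24.21% gives a difference of -15.97 percentage points.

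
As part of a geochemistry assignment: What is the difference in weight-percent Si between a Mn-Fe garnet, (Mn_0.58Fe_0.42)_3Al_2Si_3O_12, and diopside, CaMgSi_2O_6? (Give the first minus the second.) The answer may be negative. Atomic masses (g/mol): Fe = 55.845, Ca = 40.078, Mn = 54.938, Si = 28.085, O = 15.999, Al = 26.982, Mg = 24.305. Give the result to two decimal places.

Si in (Mn_0.58Fe_0.42)_3Al_2Si_3O_12: molar mass 496.164 g/mol; 3×28.085 = 84.255 g → 16.98 wt%.
Si in CaMgSi_2O_6: molar mass 216.547 g/mol; 2×28.085 = 56.170 g → 25.94 wt%.
Difference = 16.98 − 25.94 = -8.96 percentage points.

-8.96 percentage points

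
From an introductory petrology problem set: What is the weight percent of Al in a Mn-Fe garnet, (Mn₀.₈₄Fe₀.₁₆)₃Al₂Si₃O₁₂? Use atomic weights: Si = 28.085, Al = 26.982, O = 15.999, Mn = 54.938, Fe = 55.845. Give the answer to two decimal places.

M((Mn₀.₈₄Fe₀.₁₆)₃Al₂Si₃O₁₂) = 495.456 g/mol.
Al contributes 2 × 26.982 = 53.964 g per mole.
53.964/495.456 = 0.1089 → 10.89%.

10.89 mass %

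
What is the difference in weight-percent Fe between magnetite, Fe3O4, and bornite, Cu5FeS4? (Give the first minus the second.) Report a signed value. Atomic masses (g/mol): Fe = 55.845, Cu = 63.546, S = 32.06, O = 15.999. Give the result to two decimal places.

First mineral: 167.535 g Fe in 231.531 g formula = 72.36 wt% Fe.
Second mineral: 55.845 g Fe in 501.815 g formula = 11.13 wt% Fe.
72.36% − 11.13% gives a difference of 61.23 percentage points.

61.23 percentage points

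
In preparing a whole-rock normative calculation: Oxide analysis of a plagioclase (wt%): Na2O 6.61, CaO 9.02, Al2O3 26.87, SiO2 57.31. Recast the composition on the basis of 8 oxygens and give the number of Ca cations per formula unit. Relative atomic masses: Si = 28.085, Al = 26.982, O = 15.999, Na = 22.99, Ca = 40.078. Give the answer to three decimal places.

0.434 Ca apfu

Na2O: 6.61/61.979 = 0.10665 mol → 0.21330 mol Na, 0.10665 mol O.
CaO: 9.02/56.077 = 0.16085 mol → 0.16085 mol Ca, 0.16085 mol O.
Al2O3: 26.87/101.961 = 0.26353 mol → 0.52706 mol Al, 0.79059 mol O.
SiO2: 57.31/60.083 = 0.95385 mol → 0.95385 mol Si, 1.90770 mol O.
Total oxygen = 2.96579 mol. Normalization factor = 8/2.96579 = 2.69743.
Ca per 8 O = 0.16085 × 2.69743 = 0.434.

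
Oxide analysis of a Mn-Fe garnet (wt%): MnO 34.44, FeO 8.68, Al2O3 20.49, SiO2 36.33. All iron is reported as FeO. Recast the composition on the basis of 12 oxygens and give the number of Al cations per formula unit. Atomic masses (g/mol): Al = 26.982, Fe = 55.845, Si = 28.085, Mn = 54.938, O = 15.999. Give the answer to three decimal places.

1.994 Al apfu

MnO: 34.44/70.937 = 0.48550 mol → 0.48550 mol Mn, 0.48550 mol O.
FeO: 8.68/71.844 = 0.12082 mol → 0.12082 mol Fe, 0.12082 mol O.
Al2O3: 20.49/101.961 = 0.20096 mol → 0.40192 mol Al, 0.60288 mol O.
SiO2: 36.33/60.083 = 0.60466 mol → 0.60466 mol Si, 1.20932 mol O.
Total oxygen = 2.41852 mol. Normalization factor = 12/2.41852 = 4.96171.
Al per 12 O = 0.40192 × 4.96171 = 1.994.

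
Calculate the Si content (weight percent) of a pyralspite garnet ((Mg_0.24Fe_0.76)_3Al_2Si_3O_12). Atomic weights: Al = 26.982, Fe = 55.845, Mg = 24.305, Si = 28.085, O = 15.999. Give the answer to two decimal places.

17.74 weight percent

Molar mass of (Mg_0.24Fe_0.76)_3Al_2Si_3O_12: 0.72×24.305 + 2.28×55.845 + 2×26.982 + 3×28.085 + 12×15.999 = 475.033 g/mol.
Mass of Si per formula unit: 3 × 28.085 = 84.255 g.
Weight fraction Si = 84.255 / 475.033 = 0.1774.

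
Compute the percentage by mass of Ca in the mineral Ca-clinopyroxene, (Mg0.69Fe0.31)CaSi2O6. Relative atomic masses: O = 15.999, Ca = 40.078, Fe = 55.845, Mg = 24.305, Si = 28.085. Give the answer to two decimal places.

Molar mass of (Mg0.69Fe0.31)CaSi2O6: 0.69×24.305 + 0.31×55.845 + 1×40.078 + 2×28.085 + 6×15.999 = 226.324 g/mol.
Mass of Ca per formula unit: 1 × 40.078 = 40.078 g.
Weight fraction Ca = 40.078 / 226.324 = 0.1771.

17.71 weight percent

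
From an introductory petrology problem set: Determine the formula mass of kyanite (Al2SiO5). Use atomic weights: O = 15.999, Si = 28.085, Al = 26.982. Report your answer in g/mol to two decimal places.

The formula mass is the sum 2×26.982 + 1×28.085 + 5×15.999.

162.04 g/mol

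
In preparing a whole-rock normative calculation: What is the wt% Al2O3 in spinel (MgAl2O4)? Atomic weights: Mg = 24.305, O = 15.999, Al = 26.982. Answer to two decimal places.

Molar mass of MgAl2O4 = 1·24.305 + 2·26.982 + 4·15.999 = 142.265 g/mol.
Each formula unit contains 2 Al, equivalent to 2/2 = 1.0000 mol Al2O3.
M(Al2O3) = 2×26.982 + 3×15.999 = 101.961 g/mol.
Mass of Al2O3 per formula unit = 1.0000 × 101.961 = 101.961 g.
Al2O3 wt% = 101.961 / 142.265 × 100 = 71.67%.

71.67 wt%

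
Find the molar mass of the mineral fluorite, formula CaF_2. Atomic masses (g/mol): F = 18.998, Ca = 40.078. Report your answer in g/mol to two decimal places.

78.07 g/mol

Ca: 1 × 40.078 = 40.0780
F: 2 × 18.998 = 37.9960
Summing the contributions gives the formula mass.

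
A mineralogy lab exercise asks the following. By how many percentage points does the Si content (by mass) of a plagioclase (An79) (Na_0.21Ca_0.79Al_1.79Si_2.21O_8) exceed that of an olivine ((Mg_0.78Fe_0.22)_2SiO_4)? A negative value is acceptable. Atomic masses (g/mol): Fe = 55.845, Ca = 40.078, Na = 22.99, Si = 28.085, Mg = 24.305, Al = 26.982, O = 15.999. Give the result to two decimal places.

4.41 percentage points

Si in Na_0.21Ca_0.79Al_1.79Si_2.21O_8: molar mass 274.847 g/mol; 2.21×28.085 = 62.068 g → 22.58 wt%.
Si in (Mg_0.78Fe_0.22)_2SiO_4: molar mass 154.569 g/mol; 1×28.085 = 28.085 g → 18.17 wt%.
Difference = 22.58 − 18.17 = 4.41 percentage points.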